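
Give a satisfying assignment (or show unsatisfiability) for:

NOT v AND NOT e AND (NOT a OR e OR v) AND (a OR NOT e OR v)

Unit clause (NOT v) forces v = False.
Unit clause (NOT e) forces e = False.
In (NOT a OR e OR v) only NOT a is left, so a = False.
Check each clause:
  (NOT v): NOT v holds.
  (NOT e): NOT e holds.
  (NOT a OR e OR v): NOT a holds.
  (a OR NOT e OR v): NOT e holds.
All clauses satisfied.

e = False; a = False; v = False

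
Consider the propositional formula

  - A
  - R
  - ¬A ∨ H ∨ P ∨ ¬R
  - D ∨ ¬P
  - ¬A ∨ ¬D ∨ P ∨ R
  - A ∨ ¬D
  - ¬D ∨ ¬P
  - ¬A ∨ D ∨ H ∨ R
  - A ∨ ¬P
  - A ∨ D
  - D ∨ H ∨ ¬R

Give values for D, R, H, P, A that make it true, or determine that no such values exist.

Unit clause (A) forces A = True.
Unit clause (R) forces R = True.
Set D = False.
  then (D ∨ ¬P) forces P = False.
  then (D ∨ H ∨ ¬R) forces H = True.
All clauses satisfied.

D = False, R = True, H = True, P = False, A = True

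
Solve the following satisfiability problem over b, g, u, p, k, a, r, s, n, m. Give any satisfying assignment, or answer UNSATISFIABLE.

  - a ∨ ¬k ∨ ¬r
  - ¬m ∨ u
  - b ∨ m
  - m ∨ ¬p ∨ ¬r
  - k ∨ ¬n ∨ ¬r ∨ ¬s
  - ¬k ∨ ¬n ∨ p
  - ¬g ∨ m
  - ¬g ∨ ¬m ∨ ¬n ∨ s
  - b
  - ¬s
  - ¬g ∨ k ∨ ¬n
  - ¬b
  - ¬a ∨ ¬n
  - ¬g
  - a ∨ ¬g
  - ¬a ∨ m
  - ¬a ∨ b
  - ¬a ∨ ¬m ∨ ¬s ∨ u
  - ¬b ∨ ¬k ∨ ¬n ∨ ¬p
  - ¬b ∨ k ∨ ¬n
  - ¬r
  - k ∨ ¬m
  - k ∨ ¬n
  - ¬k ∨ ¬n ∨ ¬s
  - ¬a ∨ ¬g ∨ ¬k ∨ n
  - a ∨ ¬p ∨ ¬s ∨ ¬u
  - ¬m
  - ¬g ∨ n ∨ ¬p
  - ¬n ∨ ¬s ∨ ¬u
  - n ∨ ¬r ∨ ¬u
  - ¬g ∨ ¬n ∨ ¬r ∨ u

Case b = True:
  Clause (¬b) is falsified — contradiction.
Case b = False:
  Clause (b) is falsified — contradiction.
Both cases fail, so the formula is unsatisfiable.

Unsatisfiable — no assignment works.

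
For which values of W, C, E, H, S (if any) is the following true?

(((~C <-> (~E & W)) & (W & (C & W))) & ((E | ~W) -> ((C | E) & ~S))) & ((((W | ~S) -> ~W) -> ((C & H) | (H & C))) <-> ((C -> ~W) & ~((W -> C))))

UNSATISFIABLE

Case W = True: the formula simplifies to (((~C <-> ~E) & C) & (E -> ((C | E) & ~S))) & (~C & ~C).
  C = True: the conjunct ~C is False.
  C = False: the conjunct C is False.
Case W = False: the conjunct W is False.
Both cases fail — unsatisfiable.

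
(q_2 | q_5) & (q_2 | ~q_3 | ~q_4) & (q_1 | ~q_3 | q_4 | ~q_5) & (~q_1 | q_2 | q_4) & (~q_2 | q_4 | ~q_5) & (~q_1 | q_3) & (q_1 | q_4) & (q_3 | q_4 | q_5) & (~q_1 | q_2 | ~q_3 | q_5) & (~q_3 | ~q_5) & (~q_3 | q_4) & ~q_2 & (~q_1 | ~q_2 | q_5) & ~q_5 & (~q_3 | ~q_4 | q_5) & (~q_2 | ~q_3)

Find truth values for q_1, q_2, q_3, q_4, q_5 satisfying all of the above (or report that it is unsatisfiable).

Case q_2 = True:
  Clause (~q_2) is falsified — contradiction.
Case q_2 = False:
  (q_2 | q_5) forces q_5 = True.
  Clause (~q_5) is falsified — contradiction.
Both cases fail, so the formula is unsatisfiable.

UNSATISFIABLE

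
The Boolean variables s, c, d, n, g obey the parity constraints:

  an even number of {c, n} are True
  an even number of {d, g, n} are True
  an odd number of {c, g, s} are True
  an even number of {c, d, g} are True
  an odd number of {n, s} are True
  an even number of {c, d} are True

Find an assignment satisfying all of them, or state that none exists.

s = False, c = True, d = True, n = True, g = False

{c, n}: 2 true → even ✓
{d, g, n}: 2 true → even ✓
{c, g, s}: 1 true → odd ✓
{c, d, g}: 2 true → even ✓
{n, s}: 1 true → odd ✓
{c, d}: 2 true → even ✓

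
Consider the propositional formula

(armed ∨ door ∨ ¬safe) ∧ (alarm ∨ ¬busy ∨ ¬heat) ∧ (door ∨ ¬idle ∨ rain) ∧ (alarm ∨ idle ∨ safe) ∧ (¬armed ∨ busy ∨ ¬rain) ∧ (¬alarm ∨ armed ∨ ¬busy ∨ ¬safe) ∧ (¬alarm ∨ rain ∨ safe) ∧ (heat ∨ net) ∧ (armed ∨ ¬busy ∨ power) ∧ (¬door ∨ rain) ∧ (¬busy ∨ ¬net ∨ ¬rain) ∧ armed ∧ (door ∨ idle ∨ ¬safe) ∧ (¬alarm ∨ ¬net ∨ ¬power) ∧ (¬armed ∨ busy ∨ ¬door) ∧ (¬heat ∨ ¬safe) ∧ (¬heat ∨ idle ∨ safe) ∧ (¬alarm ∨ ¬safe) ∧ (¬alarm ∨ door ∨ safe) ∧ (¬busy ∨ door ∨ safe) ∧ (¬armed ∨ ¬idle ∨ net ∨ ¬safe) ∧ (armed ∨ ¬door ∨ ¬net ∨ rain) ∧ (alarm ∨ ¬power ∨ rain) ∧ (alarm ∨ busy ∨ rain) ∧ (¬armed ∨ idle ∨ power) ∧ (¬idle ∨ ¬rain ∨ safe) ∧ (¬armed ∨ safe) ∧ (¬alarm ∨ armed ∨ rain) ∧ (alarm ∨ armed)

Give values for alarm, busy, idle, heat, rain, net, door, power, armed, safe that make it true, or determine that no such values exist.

Case rain = True:
  (armed) forces armed = True.
  (¬armed ∨ busy ∨ ¬rain) forces busy = True.
  (¬busy ∨ ¬net ∨ ¬rain) forces net = False.
  (heat ∨ net) forces heat = True.
  (alarm ∨ ¬busy ∨ ¬heat) forces alarm = True.
  (¬heat ∨ ¬safe) forces safe = False.
  Clause (¬armed ∨ safe) is falsified — contradiction.
Case rain = False:
  (¬door ∨ rain) forces door = False.
  (door ∨ ¬idle ∨ rain) forces idle = False.
  (armed) forces armed = True.
  (door ∨ idle ∨ ¬safe) forces safe = False.
  Clause (¬armed ∨ safe) is falsified — contradiction.
Both cases fail, so the formula is unsatisfiable.

UNSATISFIABLE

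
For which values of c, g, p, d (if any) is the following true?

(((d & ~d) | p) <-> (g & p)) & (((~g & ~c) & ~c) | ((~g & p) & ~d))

c = False, g = False, p = False, d = False

  ((d & ~d) | p) <-> (g & p) = True
    (d & ~d) | p = False
      d & ~d = False
        ~d = True
    g & p = False
  ((~g & ~c) & ~c) | ((~g & p) & ~d) = True
    (~g & ~c) & ~c = True
      ~g & ~c = True
        ~g = True
        ~c = True
      ~c = True
    (~g & p) & ~d = False
      ~g & p = False
        ~g = True
      ~d = True
Both conjuncts True, so the formula holds.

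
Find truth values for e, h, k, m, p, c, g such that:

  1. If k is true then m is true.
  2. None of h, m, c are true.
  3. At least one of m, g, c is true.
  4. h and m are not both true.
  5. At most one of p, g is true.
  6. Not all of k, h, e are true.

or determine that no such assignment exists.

e: True, h: False, k: False, m: False, p: False, c: False, g: True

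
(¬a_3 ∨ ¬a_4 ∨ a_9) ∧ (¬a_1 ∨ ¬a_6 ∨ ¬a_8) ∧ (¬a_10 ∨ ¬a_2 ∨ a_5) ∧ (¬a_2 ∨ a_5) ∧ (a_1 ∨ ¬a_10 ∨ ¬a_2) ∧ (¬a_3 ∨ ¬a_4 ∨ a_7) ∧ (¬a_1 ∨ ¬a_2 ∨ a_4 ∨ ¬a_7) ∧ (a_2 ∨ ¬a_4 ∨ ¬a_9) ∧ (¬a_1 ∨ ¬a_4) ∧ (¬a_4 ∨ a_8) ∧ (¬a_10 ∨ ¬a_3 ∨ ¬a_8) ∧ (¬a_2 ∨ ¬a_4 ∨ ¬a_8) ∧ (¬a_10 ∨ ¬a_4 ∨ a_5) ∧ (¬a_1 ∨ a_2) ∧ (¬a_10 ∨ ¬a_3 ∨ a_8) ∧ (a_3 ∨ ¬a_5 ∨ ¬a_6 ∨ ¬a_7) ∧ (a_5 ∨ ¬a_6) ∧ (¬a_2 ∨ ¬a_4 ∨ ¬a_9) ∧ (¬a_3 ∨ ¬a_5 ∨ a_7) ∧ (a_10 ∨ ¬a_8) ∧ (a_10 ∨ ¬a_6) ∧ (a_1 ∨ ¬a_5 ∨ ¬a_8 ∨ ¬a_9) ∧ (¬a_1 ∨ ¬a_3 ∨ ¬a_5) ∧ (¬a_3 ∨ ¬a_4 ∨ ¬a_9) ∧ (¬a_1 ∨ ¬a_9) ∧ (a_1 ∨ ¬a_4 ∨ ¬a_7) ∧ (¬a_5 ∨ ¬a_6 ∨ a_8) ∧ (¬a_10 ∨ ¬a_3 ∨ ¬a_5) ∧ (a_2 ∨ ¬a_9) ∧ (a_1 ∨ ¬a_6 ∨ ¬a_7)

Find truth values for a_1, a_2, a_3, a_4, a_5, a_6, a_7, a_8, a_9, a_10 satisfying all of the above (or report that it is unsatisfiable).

a_1=T, a_2=T, a_3=F, a_4=F, a_5=T, a_6=F, a_7=F, a_8=F, a_9=F, a_10=F

Set a_1 = True.
  then (¬a_1 ∨ ¬a_4) forces a_4 = False.
  then (¬a_1 ∨ a_2) forces a_2 = True.
  then (¬a_1 ∨ ¬a_9) forces a_9 = False.
  then (¬a_2 ∨ a_5) forces a_5 = True.
  then (¬a_1 ∨ ¬a_2 ∨ a_4 ∨ ¬a_7) forces a_7 = False.
  then (¬a_3 ∨ ¬a_5 ∨ a_7) forces a_3 = False.
Try a_6 = True:
  (¬a_1 ∨ ¬a_6 ∨ ¬a_8) forces a_8 = False.
  clause (¬a_5 ∨ ¬a_6 ∨ a_8) is falsified — backtrack.
So a_6 = False.
Set a_8 = False.
Set a_10 = False.
All clauses satisfied.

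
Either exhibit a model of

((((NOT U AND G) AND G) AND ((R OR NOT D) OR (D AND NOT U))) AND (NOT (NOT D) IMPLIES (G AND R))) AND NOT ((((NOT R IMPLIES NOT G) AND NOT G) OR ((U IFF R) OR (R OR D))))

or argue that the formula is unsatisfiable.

Case D = True: the conjunct NOT ((((NOT R IMPLIES NOT G) AND NOT G) OR ((U IFF R) OR (R OR D)))) becomes NOT ((((NOT R IMPLIES NOT G) AND NOT G) OR True)) = False.
Case D = False: the formula simplifies to ((NOT U AND G) AND G) AND NOT ((((NOT R IMPLIES NOT G) AND NOT G) OR ((U IFF R) OR R))).
  G = True: simplifies to NOT U AND NOT (((U IFF R) OR R)).
    U = True: the conjunct NOT U is False.
    U = False: simplifies to NOT ((NOT R OR R)).
      R = True: this becomes NOT ((False OR True)) = False.
      R = False: this becomes NOT ((True OR False)) = False.
  G = False: the conjunct G is False.
Both cases fail — unsatisfiable.

No satisfying assignment exists.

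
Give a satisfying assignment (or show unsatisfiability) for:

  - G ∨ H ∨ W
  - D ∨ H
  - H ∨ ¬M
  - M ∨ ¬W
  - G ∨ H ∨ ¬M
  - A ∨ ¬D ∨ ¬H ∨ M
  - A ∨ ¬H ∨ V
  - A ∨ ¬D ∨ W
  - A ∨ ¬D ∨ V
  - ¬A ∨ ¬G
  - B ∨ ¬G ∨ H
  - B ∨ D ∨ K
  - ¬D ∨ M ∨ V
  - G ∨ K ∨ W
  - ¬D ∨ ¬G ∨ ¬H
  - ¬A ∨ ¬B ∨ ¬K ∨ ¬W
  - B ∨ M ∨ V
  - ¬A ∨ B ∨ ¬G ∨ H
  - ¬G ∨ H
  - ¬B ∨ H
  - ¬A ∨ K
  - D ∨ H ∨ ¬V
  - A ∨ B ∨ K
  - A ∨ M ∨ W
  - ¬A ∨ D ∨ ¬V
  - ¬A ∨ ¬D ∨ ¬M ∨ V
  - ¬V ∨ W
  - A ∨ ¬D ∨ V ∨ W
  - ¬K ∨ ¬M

Set W = True.
  then (M ∨ ¬W) forces M = True.
  then (¬K ∨ ¬M) forces K = False.
  then (H ∨ ¬M) forces H = True.
  then (¬A ∨ K) forces A = False.
  then (A ∨ B ∨ K) forces B = True.
  then (A ∨ ¬H ∨ V) forces V = True.
Set D = False.
Set G = False.
All clauses satisfied.

W: True, A: False, D: False, B: True, M: True, V: True, H: True, G: False, K: False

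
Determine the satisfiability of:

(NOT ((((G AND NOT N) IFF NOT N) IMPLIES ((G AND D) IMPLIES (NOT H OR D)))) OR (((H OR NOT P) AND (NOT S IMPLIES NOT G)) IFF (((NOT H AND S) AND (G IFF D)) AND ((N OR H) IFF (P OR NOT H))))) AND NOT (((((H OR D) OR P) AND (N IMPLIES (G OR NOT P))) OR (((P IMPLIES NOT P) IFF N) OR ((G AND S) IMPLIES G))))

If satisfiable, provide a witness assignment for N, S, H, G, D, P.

Unsatisfiable — no assignment works.

The conjunct NOT (((((H OR D) OR P) AND (N IMPLIES (G OR NOT P))) OR (((P IMPLIES NOT P) IFF N) OR ((G AND S) IMPLIES G)))) is unsatisfiable on its own:
  G = True: this becomes NOT ((((H OR D) OR P) OR True)) = False.
  G = False: this becomes NOT (((((H OR D) OR P) AND (N IMPLIES NOT P)) OR True)) = False.
So the whole conjunction is unsatisfiable.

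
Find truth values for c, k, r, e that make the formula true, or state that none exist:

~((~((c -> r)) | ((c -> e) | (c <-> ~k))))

c = True; k = True; r = True; e = False

  ~((~((c -> r)) | ((c -> e) | (c <-> ~k)))) = True
    ~((c -> r)) | ((c -> e) | (c <-> ~k)) = False
      ~((c -> r)) = False
        c -> r = True
      (c -> e) | (c <-> ~k) = False
        c -> e = False
        c <-> ~k = False
          ~k = False
The formula evaluates to True.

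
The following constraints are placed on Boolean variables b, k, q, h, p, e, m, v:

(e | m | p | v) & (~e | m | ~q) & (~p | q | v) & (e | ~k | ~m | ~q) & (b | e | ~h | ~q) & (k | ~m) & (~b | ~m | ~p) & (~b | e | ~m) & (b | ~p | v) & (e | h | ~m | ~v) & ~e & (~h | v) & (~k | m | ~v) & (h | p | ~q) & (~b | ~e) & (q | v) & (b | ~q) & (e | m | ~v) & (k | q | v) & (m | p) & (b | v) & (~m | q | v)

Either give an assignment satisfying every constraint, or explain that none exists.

Unit clause (~e) forces e = False.
Set b = False.
  then (b | ~q) forces q = False.
  then (b | v) forces v = True.
  then (e | m | ~v) forces m = True.
  then (k | ~m) forces k = True.
  then (e | h | ~m | ~v) forces h = True.
Set p = False.
All clauses satisfied.

b = False, k = True, q = False, h = True, p = False, e = False, m = True, v = True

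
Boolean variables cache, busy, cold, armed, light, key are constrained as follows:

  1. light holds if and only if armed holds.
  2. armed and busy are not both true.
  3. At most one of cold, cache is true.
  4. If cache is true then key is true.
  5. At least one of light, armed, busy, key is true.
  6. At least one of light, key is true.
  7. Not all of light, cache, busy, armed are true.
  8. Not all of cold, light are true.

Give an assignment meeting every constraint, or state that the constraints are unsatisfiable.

cache: True, busy: False, cold: False, armed: True, light: True, key: True

  (1) light=T, armed=T — same ✓
  (2) armed=T, busy=F — not both ✓
  (3) {cold, cache}: 1 true — at most one ✓
  (4) cache=T ⇒ key: T ✓
  (5) {light, armed, busy, key}: 3 true — at least one ✓
  (6) {light, key}: 2 true — at least one ✓
  (7) {light, cache, busy, armed}: 3/4 true — not all ✓
  (8) {cold, light}: 1/2 true — not all ✓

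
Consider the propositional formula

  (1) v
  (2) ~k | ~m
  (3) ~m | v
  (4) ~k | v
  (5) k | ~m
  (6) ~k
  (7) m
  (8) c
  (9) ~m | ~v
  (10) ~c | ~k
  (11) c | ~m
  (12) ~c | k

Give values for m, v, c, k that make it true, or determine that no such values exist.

UNSATISFIABLE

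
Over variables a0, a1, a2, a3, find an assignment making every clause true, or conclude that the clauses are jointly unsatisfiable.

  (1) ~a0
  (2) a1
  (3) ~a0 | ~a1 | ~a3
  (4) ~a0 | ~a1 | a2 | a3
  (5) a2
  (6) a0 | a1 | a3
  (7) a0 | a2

a0=F, a1=T, a2=T, a3=T

Unit clause (~a0) forces a0 = False.
Unit clause (a1) forces a1 = True.
Unit clause (a2) forces a2 = True.
Set a3 = True.
All clauses satisfied.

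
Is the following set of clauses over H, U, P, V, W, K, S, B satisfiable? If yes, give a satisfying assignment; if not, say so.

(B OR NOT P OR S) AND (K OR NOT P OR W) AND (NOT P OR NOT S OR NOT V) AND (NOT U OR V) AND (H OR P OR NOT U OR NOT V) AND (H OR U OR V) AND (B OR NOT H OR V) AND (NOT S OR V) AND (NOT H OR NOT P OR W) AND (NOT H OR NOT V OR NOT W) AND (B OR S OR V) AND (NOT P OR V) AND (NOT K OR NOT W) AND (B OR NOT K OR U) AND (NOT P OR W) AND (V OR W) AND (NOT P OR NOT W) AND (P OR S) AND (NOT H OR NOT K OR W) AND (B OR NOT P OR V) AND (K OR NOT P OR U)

H = True, U = True, P = False, V = True, W = False, K = False, S = True, B = True

Set H = True.
Set U = True.
  then (NOT U OR V) forces V = True.
  then (NOT H OR NOT V OR NOT W) forces W = False.
  then (NOT P OR W) forces P = False.
  then (P OR S) forces S = True.
  then (NOT H OR NOT K OR W) forces K = False.
Set B = True.
All clauses satisfied.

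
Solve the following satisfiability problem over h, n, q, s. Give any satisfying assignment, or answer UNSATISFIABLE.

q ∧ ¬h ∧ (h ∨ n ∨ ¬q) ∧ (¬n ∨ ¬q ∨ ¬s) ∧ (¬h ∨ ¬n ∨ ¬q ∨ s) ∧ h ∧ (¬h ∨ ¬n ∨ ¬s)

Case h = True:
  Clause (¬h) is falsified — contradiction.
Case h = False:
  Clause (h) is falsified — contradiction.
Both cases fail, so the formula is unsatisfiable.

UNSATISFIABLE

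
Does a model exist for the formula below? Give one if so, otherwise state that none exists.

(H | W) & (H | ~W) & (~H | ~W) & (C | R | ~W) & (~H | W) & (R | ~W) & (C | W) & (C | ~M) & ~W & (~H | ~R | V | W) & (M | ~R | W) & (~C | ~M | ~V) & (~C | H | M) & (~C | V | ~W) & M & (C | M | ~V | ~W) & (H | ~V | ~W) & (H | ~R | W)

Unsatisfiable — no assignment works.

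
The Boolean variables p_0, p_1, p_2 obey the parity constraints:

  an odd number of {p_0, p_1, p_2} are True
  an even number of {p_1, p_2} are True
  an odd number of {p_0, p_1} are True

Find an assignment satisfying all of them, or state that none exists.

p_0=T, p_1=F, p_2=F

{p_0, p_1, p_2}: 1 true → odd ✓
{p_1, p_2}: 0 true → even ✓
{p_0, p_1}: 1 true → odd ✓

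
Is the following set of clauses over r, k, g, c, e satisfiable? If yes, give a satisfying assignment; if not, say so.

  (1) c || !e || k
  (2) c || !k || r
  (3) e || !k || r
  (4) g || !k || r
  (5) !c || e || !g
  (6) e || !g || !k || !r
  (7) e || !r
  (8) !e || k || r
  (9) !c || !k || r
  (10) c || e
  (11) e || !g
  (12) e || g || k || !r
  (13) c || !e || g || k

Set r = True.
  then (e || !r) forces e = True.
Set k = False.
  then (c || !e || k) forces c = True.
Set g = True.
All clauses satisfied.

r = True, k = False, g = True, c = True, e = True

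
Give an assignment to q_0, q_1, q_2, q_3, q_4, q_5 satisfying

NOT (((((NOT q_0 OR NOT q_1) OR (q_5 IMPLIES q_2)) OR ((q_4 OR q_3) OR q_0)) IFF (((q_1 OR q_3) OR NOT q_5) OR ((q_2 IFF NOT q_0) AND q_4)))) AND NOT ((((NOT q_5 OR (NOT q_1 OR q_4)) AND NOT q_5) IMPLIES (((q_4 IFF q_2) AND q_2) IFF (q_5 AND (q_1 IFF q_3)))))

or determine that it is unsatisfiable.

Unsatisfiable

Case q_5 = True: the conjunct NOT ((((NOT q_5 OR (NOT q_1 OR q_4)) AND NOT q_5) IMPLIES (((q_4 IFF q_2) AND q_2) IFF (q_5 AND (q_1 IFF q_3))))) becomes NOT ((False IMPLIES (((q_4 IFF q_2) AND q_2) IFF (q_1 IFF q_3)))) = False.
Case q_5 = False: the conjunct NOT (((((NOT q_0 OR NOT q_1) OR (q_5 IMPLIES q_2)) OR ((q_4 OR q_3) OR q_0)) IFF (((q_1 OR q_3) OR NOT q_5) OR ((q_2 IFF NOT q_0) AND q_4)))) becomes NOT ((True IFF True)) = False.
Both cases fail — unsatisfiable.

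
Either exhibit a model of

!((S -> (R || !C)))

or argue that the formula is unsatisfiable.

C=T, R=F, S=T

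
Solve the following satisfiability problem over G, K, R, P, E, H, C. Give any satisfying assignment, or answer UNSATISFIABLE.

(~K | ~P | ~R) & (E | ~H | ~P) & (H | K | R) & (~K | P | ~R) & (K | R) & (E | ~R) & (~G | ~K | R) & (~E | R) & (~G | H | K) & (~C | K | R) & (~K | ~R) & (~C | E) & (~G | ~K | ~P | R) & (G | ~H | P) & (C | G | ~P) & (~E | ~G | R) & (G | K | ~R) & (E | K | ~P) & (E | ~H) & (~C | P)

G = False, K = True, R = False, P = False, E = False, H = False, C = False

Set G = False.
Try K = False:
  (K | R) forces R = True.
  clause (G | K | ~R) is falsified — backtrack.
So K = True.
  then (~K | ~R) forces R = False.
  then (~E | R) forces E = False.
  then (~C | E) forces C = False.
  then (C | G | ~P) forces P = False.
  then (E | ~H) forces H = False.
All clauses satisfied.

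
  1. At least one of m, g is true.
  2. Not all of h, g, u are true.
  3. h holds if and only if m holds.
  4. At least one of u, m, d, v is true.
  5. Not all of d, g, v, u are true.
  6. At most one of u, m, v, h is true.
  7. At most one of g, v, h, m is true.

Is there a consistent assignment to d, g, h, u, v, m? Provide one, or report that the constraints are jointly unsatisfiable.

d = False, g = True, h = False, u = True, v = False, m = False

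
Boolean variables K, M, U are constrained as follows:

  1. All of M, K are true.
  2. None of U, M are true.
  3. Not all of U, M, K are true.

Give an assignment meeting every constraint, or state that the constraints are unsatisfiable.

Case M = True:
  Constraint (2) is violated (M=T) — contradiction.
Case M = False:
  Constraint (1) is violated (M=F) — contradiction.
Both cases fail — unsatisfiable.

Unsatisfiable — no assignment works.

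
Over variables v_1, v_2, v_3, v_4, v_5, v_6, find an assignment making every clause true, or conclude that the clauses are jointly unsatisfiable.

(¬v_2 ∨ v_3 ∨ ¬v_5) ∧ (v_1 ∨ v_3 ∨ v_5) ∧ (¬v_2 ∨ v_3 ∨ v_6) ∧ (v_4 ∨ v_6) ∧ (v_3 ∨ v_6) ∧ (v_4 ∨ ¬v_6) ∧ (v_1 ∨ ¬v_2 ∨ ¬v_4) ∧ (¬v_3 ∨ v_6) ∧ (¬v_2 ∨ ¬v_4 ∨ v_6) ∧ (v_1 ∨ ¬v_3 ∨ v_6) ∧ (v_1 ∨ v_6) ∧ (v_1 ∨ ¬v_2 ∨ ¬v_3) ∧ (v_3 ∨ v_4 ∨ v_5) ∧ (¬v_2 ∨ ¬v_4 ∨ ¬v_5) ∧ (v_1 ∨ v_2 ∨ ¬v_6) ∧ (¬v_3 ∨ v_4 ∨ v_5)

v_1: True; v_2: False; v_3: True; v_4: True; v_5: False; v_6: True

Try v_1 = False:
  (v_1 ∨ v_6) forces v_6 = True.
  (v_4 ∨ ¬v_6) forces v_4 = True.
  (v_1 ∨ ¬v_2 ∨ ¬v_4) forces v_2 = False.
  clause (v_1 ∨ v_2 ∨ ¬v_6) is falsified — backtrack.
So v_1 = True.
Set v_2 = False.
Set v_3 = True.
  then (¬v_3 ∨ v_6) forces v_6 = True.
  then (v_4 ∨ ¬v_6) forces v_4 = True.
Set v_5 = False.
All clauses satisfied.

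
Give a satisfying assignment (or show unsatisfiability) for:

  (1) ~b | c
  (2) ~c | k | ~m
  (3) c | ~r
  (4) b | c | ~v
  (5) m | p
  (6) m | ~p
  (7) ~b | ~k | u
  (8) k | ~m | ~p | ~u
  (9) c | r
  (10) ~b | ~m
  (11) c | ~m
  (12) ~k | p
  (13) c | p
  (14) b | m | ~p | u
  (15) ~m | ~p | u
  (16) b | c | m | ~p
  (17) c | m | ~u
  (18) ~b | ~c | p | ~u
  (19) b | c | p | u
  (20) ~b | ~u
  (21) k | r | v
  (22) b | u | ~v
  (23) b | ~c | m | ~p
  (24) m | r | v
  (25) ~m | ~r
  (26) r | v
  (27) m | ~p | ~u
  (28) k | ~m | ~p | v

Set u = True.
  then (~b | ~u) forces b = False.
Try m = False:
  (m | p) forces p = True.
  clause (m | ~p) is falsified — backtrack.
So m = True.
  then (c | ~m) forces c = True.
  then (~m | ~r) forces r = False.
  then (r | v) forces v = True.
  then (~c | k | ~m) forces k = True.
  then (~k | p) forces p = True.
All clauses satisfied.

u: True, m: True, v: True, c: True, r: False, k: True, b: False, p: True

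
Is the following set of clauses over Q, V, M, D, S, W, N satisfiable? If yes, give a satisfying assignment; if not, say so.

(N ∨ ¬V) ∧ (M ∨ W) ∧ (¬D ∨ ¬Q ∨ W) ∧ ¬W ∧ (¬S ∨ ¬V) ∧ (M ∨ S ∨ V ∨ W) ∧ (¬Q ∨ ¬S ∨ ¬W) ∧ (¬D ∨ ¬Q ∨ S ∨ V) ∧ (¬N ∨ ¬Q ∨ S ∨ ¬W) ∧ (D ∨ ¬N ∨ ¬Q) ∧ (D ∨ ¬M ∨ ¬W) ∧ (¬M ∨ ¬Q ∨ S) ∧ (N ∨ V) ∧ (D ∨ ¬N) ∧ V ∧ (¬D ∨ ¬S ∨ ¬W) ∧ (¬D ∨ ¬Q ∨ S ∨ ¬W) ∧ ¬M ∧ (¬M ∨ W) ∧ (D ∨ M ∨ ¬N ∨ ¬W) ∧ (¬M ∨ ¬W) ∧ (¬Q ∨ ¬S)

UNSATISFIABLE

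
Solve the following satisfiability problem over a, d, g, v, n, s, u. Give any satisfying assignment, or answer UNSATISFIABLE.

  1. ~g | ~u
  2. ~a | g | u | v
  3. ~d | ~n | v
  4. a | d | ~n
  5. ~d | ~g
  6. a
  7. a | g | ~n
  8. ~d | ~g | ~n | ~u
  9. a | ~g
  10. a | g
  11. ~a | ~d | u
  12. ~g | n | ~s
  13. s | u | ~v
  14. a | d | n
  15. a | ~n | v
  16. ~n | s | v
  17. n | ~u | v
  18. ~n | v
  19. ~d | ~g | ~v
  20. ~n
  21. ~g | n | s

Unit clause (a) forces a = True.
Unit clause (~n) forces n = False.
Set d = True.
  then (~d | ~g) forces g = False.
  then (~a | ~d | u) forces u = True.
  then (n | ~u | v) forces v = True.
Set s = True.
All clauses satisfied.

a=T, d=T, g=F, v=T, n=F, s=T, u=T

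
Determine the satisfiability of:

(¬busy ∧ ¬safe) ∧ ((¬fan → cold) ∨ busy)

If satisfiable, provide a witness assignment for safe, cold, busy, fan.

safe=F, cold=T, busy=F, fan=T

  ¬busy ∧ ¬safe = True
    ¬busy = True
    ¬safe = True
  (¬fan → cold) ∨ busy = True
    ¬fan → cold = True
      ¬fan = False
Both conjuncts True, so the formula holds.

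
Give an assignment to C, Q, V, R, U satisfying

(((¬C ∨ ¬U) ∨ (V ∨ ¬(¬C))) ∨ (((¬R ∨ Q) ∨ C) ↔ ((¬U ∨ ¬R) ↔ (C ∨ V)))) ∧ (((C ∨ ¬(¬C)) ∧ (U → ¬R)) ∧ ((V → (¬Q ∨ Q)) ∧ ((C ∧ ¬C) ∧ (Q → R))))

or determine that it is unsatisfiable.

Unsatisfiable

Case C = True: the conjunct ¬C is False.
Case C = False: the conjunct C ∨ ¬(¬C) becomes False ∨ ¬True = False.
Both cases fail — unsatisfiable.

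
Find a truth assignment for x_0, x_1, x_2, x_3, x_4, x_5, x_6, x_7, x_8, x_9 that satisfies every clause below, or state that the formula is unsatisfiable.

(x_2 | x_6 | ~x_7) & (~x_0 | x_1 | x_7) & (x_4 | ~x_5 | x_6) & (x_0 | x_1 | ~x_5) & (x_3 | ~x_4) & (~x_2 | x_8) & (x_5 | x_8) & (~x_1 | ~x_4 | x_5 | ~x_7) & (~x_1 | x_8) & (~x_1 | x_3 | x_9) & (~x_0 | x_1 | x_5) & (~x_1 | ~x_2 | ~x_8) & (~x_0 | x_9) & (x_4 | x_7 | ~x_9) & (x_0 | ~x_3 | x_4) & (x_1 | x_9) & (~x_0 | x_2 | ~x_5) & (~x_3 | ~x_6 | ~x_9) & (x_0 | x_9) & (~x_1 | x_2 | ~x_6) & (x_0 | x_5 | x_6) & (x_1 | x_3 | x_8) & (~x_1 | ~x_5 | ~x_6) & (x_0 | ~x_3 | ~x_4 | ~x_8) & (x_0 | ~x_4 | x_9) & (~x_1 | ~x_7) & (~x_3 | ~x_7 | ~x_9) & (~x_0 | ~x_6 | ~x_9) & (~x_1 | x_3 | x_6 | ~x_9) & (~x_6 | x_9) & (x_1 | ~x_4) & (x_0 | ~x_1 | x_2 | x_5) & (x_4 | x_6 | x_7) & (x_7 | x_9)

x_0=T, x_1=T, x_2=F, x_3=T, x_4=T, x_5=F, x_6=F, x_7=F, x_8=T, x_9=T

Set x_0 = True.
  then (~x_0 | x_9) forces x_9 = True.
  then (~x_0 | ~x_6 | ~x_9) forces x_6 = False.
Set x_1 = True.
  then (~x_1 | x_8) forces x_8 = True.
  then (~x_1 | ~x_2 | ~x_8) forces x_2 = False.
  then (~x_0 | x_2 | ~x_5) forces x_5 = False.
  then (~x_1 | ~x_7) forces x_7 = False.
  then (~x_1 | x_3 | x_6 | ~x_9) forces x_3 = True.
  then (x_4 | x_6 | x_7) forces x_4 = True.
All clauses satisfied.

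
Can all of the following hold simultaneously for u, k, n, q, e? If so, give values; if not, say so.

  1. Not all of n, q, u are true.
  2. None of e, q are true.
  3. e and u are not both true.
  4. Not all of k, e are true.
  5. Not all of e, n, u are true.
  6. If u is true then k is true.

u = True, k = True, n = True, q = False, e = False

  (1) {n, q, u}: 2/3 true — not all ✓
  (2) {e, q}: 0 true — none ✓
  (3) e=F, u=T — not both ✓
  (4) {k, e}: 1/2 true — not all ✓
  (5) {e, n, u}: 2/3 true — not all ✓
  (6) u=T ⇒ k: T ✓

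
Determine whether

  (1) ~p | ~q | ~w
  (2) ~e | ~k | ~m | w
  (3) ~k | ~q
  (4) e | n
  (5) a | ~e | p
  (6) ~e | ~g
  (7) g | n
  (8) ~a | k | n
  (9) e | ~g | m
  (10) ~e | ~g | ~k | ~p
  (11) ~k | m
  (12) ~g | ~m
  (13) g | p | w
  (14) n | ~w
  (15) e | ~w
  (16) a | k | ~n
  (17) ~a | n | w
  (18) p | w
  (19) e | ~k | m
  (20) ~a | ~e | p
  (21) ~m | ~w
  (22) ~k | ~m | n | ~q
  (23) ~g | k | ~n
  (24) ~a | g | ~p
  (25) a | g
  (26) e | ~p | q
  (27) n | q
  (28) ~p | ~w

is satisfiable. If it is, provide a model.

Unsatisfiable

Case g = True:
  (~e | ~g) forces e = False.
  (e | n) forces n = True.
  (e | ~g | m) forces m = True.
  Clause (~g | ~m) is falsified — contradiction.
Case g = False:
  (g | n) forces n = True.
  (a | g) forces a = True.
  (~a | g | ~p) forces p = False.
  (g | p | w) forces w = True.
  (e | ~w) forces e = True.
  Clause (~a | ~e | p) is falsified — contradiction.
Both cases fail, so the formula is unsatisfiable.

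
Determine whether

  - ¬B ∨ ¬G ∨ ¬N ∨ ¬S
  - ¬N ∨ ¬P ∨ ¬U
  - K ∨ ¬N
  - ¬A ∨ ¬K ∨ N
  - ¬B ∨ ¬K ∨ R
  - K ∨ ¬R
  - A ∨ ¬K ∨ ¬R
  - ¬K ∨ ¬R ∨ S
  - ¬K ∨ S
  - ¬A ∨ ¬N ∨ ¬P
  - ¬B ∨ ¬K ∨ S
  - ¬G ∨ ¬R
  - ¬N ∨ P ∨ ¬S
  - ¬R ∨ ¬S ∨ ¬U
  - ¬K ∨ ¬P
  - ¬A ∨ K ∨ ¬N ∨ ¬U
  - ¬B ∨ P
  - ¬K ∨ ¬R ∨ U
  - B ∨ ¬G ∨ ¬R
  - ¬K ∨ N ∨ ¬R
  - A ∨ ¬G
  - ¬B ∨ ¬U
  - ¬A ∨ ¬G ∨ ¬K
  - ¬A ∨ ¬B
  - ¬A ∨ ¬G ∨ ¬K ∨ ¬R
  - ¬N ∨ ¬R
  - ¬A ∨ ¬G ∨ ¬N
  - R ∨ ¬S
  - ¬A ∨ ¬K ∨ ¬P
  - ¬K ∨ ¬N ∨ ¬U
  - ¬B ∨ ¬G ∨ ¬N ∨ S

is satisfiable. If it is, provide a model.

N=F, S=F, B=F, G=T, K=F, U=F, P=F, R=F, A=T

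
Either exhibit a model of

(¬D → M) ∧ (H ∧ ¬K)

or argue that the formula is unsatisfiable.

K=F, D=F, M=T, H=T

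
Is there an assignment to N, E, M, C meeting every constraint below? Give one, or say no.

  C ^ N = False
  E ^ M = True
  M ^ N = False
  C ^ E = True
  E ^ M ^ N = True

N: False, E: True, M: False, C: False

C ^ N = F ^ F = False ✓
E ^ M = T ^ F = True ✓
M ^ N = F ^ F = False ✓
C ^ E = F ^ T = True ✓
E ^ M ^ N = T ^ F ^ F = True ✓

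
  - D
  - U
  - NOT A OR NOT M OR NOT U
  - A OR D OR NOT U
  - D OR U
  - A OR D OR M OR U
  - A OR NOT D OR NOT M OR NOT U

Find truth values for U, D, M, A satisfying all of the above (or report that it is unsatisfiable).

Unit clause (D) forces D = True.
Unit clause (U) forces U = True.
Try M = True:
  (NOT A OR NOT M OR NOT U) forces A = False.
  clause (A OR NOT D OR NOT M OR NOT U) is falsified — backtrack.
So M = False.
Set A = True.
All clauses satisfied.

U=T, D=T, M=F, A=T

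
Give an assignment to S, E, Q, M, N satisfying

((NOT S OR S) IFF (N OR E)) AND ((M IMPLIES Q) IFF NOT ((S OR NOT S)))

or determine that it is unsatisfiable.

S=T, E=T, Q=F, M=T, N=T

  (NOT S OR S) IFF (N OR E) = True
    NOT S OR S = True
      NOT S = False
    N OR E = True
  (M IMPLIES Q) IFF NOT ((S OR NOT S)) = True
    M IMPLIES Q = False
    NOT ((S OR NOT S)) = False
      S OR NOT S = True
        NOT S = False
Both conjuncts True, so the formula holds.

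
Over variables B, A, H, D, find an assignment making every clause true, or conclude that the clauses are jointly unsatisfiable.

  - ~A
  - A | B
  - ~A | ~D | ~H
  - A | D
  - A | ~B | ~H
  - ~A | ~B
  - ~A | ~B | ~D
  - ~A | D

B = True, A = False, H = False, D = True

Unit clause (~A) forces A = False.
In (A | B) only B is left, so B = True.
In (A | D) only D is left, so D = True.
In (A | ~B | ~H) only ~H is left, so H = False.
All clauses satisfied.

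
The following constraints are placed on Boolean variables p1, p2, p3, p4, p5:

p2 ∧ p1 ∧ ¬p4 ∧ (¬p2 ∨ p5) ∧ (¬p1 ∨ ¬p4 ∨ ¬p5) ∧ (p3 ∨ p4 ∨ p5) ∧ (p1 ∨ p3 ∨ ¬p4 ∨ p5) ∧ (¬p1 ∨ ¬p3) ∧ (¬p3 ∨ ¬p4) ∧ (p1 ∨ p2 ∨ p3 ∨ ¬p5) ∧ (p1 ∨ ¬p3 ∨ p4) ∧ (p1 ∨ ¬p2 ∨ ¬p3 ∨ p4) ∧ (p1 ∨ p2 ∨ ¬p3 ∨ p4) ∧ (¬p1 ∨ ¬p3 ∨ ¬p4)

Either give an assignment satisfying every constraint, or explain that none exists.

Unit clause (p2) forces p2 = True.
Unit clause (p1) forces p1 = True.
Unit clause (¬p4) forces p4 = False.
In (¬p2 ∨ p5) only p5 is left, so p5 = True.
In (¬p1 ∨ ¬p3) only ¬p3 is left, so p3 = False.
All clauses satisfied.

p1 = True; p2 = True; p3 = False; p4 = False; p5 = True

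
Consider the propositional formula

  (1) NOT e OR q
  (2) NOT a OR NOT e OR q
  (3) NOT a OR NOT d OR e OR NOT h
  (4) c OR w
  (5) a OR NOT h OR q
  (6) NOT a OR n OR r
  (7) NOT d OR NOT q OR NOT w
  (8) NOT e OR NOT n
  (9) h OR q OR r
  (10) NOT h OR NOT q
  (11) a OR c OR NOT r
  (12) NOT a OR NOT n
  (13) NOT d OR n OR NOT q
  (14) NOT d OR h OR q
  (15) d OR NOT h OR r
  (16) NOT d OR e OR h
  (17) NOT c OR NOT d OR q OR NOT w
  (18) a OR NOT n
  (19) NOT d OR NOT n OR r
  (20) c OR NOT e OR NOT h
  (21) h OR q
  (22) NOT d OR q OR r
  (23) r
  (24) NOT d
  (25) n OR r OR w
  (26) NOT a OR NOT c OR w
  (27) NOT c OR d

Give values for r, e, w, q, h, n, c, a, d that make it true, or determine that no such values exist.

Unit clause (r) forces r = True.
Unit clause (NOT d) forces d = False.
In (NOT c OR d) only NOT c is left, so c = False.
In (c OR w) only w is left, so w = True.
In (a OR c OR NOT r) only a is left, so a = True.
In (NOT a OR NOT n) only NOT n is left, so n = False.
Set e = True.
  then (NOT e OR q) forces q = True.
  then (NOT h OR NOT q) forces h = False.
All clauses satisfied.

r=T, e=T, w=T, q=T, h=F, n=F, c=F, a=T, d=F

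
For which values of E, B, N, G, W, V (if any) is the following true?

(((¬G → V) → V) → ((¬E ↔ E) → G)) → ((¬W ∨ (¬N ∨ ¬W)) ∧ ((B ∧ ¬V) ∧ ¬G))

E=F; B=T; N=F; G=F; W=T; V=F

  (((¬G → V) → V) → ((¬E ↔ E) → G)) → ((¬W ∨ (¬N ∨ ¬W)) ∧ ((B ∧ ¬V) ∧ ¬G)) = True
    ((¬G → V) → V) → ((¬E ↔ E) → G) = True
      (¬G → V) → V = True
        ¬G → V = False
          ¬G = True
      (¬E ↔ E) → G = True
        ¬E ↔ E = False
          ¬E = True
    (¬W ∨ (¬N ∨ ¬W)) ∧ ((B ∧ ¬V) ∧ ¬G) = True
      ¬W ∨ (¬N ∨ ¬W) = True
        ¬W = False
        ¬N ∨ ¬W = True
          ¬N = True
          ¬W = False
      (B ∧ ¬V) ∧ ¬G = True
        B ∧ ¬V = True
          ¬V = True
        ¬G = True
The formula evaluates to True.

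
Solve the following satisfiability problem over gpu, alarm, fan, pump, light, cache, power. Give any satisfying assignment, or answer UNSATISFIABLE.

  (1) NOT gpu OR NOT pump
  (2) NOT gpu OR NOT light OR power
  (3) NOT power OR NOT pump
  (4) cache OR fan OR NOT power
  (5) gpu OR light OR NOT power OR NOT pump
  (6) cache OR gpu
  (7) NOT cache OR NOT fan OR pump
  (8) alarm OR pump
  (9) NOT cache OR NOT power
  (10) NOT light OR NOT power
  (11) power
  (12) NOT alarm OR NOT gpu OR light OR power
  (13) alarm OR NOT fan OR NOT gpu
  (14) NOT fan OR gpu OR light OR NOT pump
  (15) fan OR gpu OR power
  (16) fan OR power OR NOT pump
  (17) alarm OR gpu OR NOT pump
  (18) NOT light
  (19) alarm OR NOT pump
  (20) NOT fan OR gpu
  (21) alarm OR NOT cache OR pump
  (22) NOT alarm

Case alarm = True:
  Clause (NOT alarm) is falsified — contradiction.
Case alarm = False:
  (alarm OR pump) forces pump = True.
  Clause (alarm OR NOT pump) is falsified — contradiction.
Both cases fail, so the formula is unsatisfiable.

No satisfying assignment exists.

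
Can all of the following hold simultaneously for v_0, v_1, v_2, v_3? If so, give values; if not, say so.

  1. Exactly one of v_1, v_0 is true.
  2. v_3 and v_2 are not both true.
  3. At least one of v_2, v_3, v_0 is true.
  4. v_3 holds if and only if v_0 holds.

v_0=F, v_1=T, v_2=T, v_3=F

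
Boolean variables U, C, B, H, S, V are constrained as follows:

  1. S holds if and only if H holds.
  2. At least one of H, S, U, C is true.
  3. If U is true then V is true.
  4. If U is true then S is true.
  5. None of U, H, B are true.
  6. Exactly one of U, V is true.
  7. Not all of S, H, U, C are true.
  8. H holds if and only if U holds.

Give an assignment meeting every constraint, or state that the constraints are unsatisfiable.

U=F, C=T, B=F, H=F, S=F, V=T

  (1) S=F, H=F — same ✓
  (2) {H, S, U, C}: 1 true — at least one ✓
  (3) U=F ⇒ V: vacuous ✓
  (4) U=F ⇒ S: vacuous ✓
  (5) {U, H, B}: 0 true — none ✓
  (6) {U, V}: 1 true — exactly one ✓
  (7) {S, H, U, C}: 1/4 true — not all ✓
  (8) H=F, U=F — same ✓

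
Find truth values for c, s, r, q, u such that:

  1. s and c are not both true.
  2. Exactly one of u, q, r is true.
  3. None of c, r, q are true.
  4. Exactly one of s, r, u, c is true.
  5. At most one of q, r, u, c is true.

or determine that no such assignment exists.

c = False, s = False, r = False, q = False, u = True

  (1) s=F, c=F — not both ✓
  (2) {u, q, r}: 1 true — exactly one ✓
  (3) {c, r, q}: 0 true — none ✓
  (4) {s, r, u, c}: 1 true — exactly one ✓
  (5) {q, r, u, c}: 1 true — at most one ✓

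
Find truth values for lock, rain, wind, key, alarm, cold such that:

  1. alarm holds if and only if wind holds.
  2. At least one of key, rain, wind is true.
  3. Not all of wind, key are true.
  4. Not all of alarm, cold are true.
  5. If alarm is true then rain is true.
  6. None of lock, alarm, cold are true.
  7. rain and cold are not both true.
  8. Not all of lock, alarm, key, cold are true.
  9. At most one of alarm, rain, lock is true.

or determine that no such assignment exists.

lock: False; rain: False; wind: False; key: True; alarm: False; cold: False

  (1) alarm=F, wind=F — same ✓
  (2) {key, rain, wind}: 1 true — at least one ✓
  (3) {wind, key}: 1/2 true — not all ✓
  (4) {alarm, cold}: 0/2 true — not all ✓
  (5) alarm=F ⇒ rain: vacuous ✓
  (6) {lock, alarm, cold}: 0 true — none ✓
  (7) rain=F, cold=F — not both ✓
  (8) {lock, alarm, key, cold}: 1/4 true — not all ✓
  (9) {alarm, rain, lock}: 0 true — at most one ✓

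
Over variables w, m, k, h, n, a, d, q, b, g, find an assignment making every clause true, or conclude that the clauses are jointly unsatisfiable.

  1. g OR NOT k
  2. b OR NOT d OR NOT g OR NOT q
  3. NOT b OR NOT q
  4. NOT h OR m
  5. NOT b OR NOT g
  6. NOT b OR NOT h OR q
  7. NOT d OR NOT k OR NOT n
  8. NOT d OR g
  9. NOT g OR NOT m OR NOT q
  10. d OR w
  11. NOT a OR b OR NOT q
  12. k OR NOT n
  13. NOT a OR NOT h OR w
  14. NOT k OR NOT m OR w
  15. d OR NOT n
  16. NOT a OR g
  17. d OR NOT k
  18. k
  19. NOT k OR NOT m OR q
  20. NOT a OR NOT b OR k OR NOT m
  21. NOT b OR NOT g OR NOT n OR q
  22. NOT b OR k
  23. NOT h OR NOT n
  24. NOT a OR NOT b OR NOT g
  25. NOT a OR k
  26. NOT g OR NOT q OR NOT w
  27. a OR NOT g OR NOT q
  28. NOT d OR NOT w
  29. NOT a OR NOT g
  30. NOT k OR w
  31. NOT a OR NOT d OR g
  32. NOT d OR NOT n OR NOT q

No satisfying assignment exists.

Case k = True:
  (g OR NOT k) forces g = True.
  (NOT b OR NOT g) forces b = False.
  (d OR NOT k) forces d = True.
  (b OR NOT d OR NOT g OR NOT q) forces q = False.
  (NOT d OR NOT k OR NOT n) forces n = False.
  (NOT k OR NOT m OR q) forces m = False.
  (NOT h OR m) forces h = False.
  (NOT d OR NOT w) forces w = False.
  Clause (NOT k OR w) is falsified — contradiction.
Case k = False:
  Clause (k) is falsified — contradiction.
Both cases fail, so the formula is unsatisfiable.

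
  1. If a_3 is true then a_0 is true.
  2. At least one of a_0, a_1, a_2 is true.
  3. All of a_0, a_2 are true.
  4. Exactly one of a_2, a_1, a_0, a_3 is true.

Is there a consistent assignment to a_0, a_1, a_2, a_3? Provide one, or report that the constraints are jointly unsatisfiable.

Case a_0 = True:
  (3) forces a_2 = True.
  Constraint (4) is violated (a_2=T, a_0=T) — contradiction.
Case a_0 = False:
  Constraint (3) is violated (a_0=F) — contradiction.
Both cases fail — unsatisfiable.

Unsatisfiable — no assignment works.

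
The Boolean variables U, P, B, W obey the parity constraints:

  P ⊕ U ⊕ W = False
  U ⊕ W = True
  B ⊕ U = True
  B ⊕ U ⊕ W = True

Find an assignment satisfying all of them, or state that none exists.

U = True, P = True, B = False, W = False

P ⊕ U ⊕ W = T ⊕ T ⊕ F = False ✓
U ⊕ W = T ⊕ F = True ✓
B ⊕ U = F ⊕ T = True ✓
B ⊕ U ⊕ W = F ⊕ T ⊕ F = True ✓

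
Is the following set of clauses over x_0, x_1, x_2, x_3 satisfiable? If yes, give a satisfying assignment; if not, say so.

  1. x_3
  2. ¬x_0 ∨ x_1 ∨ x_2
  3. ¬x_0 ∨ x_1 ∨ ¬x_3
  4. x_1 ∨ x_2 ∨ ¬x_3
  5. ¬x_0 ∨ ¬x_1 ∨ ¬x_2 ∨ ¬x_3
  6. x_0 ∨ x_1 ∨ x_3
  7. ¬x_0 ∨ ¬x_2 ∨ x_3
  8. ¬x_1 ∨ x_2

Unit clause (x_3) forces x_3 = True.
Try x_0 = True:
  (¬x_0 ∨ x_1 ∨ ¬x_3) forces x_1 = True.
  (¬x_0 ∨ ¬x_1 ∨ ¬x_2 ∨ ¬x_3) forces x_2 = False.
  clause (¬x_1 ∨ x_2) is falsified — backtrack.
So x_0 = False.
Set x_1 = False.
  then (x_1 ∨ x_2 ∨ ¬x_3) forces x_2 = True.
Check each clause:
  (x_3): x_3 holds.
  (¬x_0 ∨ x_1 ∨ x_2): ¬x_0 holds.
  (¬x_0 ∨ x_1 ∨ ¬x_3): ¬x_0 holds.
  (x_1 ∨ x_2 ∨ ¬x_3): x_2 holds.
  (¬x_0 ∨ ¬x_1 ∨ ¬x_2 ∨ ¬x_3): ¬x_0 holds.
  (x_0 ∨ x_1 ∨ x_3): x_3 holds.
  (¬x_0 ∨ ¬x_2 ∨ x_3): ¬x_0 holds.
  (¬x_1 ∨ x_2): ¬x_1 holds.
All clauses satisfied.

x_0: False; x_1: False; x_2: True; x_3: True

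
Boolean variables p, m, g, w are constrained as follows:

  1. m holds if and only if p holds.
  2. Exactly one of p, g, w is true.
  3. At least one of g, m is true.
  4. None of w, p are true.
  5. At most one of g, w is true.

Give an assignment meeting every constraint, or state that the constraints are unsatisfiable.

p = False, m = False, g = True, w = False

  (1) m=F, p=F — same ✓
  (2) {p, g, w}: 1 true — exactly one ✓
  (3) {g, m}: 1 true — at least one ✓
  (4) {w, p}: 0 true — none ✓
  (5) {g, w}: 1 true — at most one ✓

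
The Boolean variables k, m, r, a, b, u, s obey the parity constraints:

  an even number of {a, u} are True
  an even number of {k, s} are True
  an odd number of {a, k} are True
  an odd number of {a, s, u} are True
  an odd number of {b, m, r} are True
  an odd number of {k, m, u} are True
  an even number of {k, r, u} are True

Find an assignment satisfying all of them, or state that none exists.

k = True, m = False, r = True, a = False, b = False, u = False, s = True

{a, u}: 0 true → even ✓
{k, s}: 2 true → even ✓
{a, k}: 1 true → odd ✓
{a, s, u}: 1 true → odd ✓
{b, m, r}: 1 true → odd ✓
{k, m, u}: 1 true → odd ✓
{k, r, u}: 2 true → even ✓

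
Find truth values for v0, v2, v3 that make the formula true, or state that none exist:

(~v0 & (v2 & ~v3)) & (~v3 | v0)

v0=F; v2=T; v3=F

  ~v0 & (v2 & ~v3) = True
    ~v0 = True
    v2 & ~v3 = True
      ~v3 = True
  ~v3 | v0 = True
    ~v3 = True
Both conjuncts True, so the formula holds.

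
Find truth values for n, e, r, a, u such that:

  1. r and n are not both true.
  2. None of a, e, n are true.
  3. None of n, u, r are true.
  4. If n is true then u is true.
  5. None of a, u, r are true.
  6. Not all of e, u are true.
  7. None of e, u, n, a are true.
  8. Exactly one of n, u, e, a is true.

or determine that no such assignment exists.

UNSATISFIABLE

Case n = True:
  Constraint (2) is violated (n=T) — contradiction.
Case n = False:
  (2) forces a = False.
  (2) forces e = False.
  (3) forces u = False.
  Constraint (8) is violated (n=F, u=F, e=F, a=F) — contradiction.
Both cases fail — unsatisfiable.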